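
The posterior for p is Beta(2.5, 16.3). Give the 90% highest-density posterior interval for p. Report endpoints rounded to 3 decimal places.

The posterior is unimodal and skewed, so the HPD interval has equal density at both endpoints and is the shortest 90% interval.
Solving f(0.017) = f(0.244) with F(0.244) − F(0.017) = 0.90 gives [0.017, 0.244].
For comparison, the equal-tailed interval is [0.033, 0.278]; the HPD is narrower and shifted toward the mode.

[0.017, 0.244]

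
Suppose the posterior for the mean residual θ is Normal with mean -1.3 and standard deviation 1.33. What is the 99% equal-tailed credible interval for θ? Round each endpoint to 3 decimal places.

[-4.726, 2.126]

The posterior is symmetric, so the 99% equal-tailed interval is θ = -1.3 ± z·1.33 with z = 2.576.
Half-width: 2.576 × 1.33 = 3.426.
-1.3 − 3.426 = -4.726; -1.3 + 3.426 = 2.126.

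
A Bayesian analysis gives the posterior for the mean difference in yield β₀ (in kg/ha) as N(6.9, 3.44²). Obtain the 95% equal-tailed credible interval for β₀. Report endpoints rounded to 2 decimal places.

[0.16, 13.64]

The posterior is symmetric, so the 95% equal-tailed interval is β₀ = 6.9 ± z·3.44 with z = 1.960.
Half-width: 1.960 × 3.44 = 6.74.
6.9 − 6.74 = 0.16; 6.9 + 6.74 = 13.64.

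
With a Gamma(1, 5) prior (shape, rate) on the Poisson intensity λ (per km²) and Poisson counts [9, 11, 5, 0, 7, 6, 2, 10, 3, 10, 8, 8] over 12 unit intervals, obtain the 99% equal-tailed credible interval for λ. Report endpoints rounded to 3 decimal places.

Posterior: Gamma(1+79, 5+12) = Gamma(80, 17) (shape, rate).
Equal-tailed 99% interval: Gamma(80, 17) quantiles at 0.005 and 0.995.
Posterior mean ≈ 4.706, SD ≈ 0.526; a Normal approximation gives roughly [3.351, 6.061].
Exact: lower = 3.461; upper = 6.171.

[3.461, 6.171]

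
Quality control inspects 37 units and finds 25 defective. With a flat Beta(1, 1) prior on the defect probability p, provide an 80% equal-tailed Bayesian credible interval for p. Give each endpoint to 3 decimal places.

[0.569, 0.761]

Posterior: Beta(1+25, 1+12) = Beta(26, 13).
Equal-tailed 80% interval: the 0.1 and 0.9 quantiles of Beta(26, 13).
Posterior mean ≈ 0.667, SD ≈ 0.075; a Normal approximation gives roughly [0.571, 0.762].
Exact: F⁻¹(0.1) = 0.569; F⁻¹(0.9) = 0.761.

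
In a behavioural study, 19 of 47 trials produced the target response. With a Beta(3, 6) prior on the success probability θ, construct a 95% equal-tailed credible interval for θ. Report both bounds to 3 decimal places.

[0.270, 0.523]

Posterior: Beta(3+19, 6+28) = Beta(22, 34).
Equal-tailed 95% interval: the 0.025 and 0.975 quantiles of Beta(22, 34).
Posterior mean ≈ 0.393, SD ≈ 0.065; a Normal approximation gives roughly [0.266, 0.520].
Exact: F⁻¹(0.025) = 0.270; F⁻¹(0.975) = 0.523.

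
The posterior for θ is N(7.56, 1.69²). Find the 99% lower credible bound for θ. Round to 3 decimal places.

Need L with P(θ ≥ L) = 0.99: L = 7.56 − z_{0.01}·1.69.
z = 2.326; L = 7.56 − 2.326 × 1.69 = 3.628.

3.628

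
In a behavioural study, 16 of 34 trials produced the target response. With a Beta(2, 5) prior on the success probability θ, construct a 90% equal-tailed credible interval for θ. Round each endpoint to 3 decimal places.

Posterior: Beta(2+16, 5+18) = Beta(18, 23).
Equal-tailed 90% interval: the 0.05 and 0.95 quantiles of Beta(18, 23).
Posterior mean ≈ 0.439, SD ≈ 0.077; a Normal approximation gives roughly [0.313, 0.565].
Exact: F⁻¹(0.05) = 0.315; F⁻¹(0.95) = 0.567.

[0.315, 0.567]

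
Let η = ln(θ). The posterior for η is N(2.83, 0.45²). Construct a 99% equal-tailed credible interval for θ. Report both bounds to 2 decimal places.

On the log scale the 99% interval is 2.83 ± 2.576 × 0.45 = [1.6709, 3.9891].
Exponentiate: [e^1.6709, e^3.9891] = [5.32, 54.01].

[5.32, 54.01]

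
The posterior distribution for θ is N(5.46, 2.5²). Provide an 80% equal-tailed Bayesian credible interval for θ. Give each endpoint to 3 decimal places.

The posterior is symmetric, so the 80% equal-tailed interval is θ = 5.46 ± z·2.5 with z = 1.282.
Half-width: 1.282 × 2.5 = 3.204.
5.46 − 3.204 = 2.256; 5.46 + 3.204 = 8.664.

[2.256, 8.664]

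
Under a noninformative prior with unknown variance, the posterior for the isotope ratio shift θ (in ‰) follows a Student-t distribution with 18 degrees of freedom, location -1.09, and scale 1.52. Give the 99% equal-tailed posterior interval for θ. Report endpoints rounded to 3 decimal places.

The t_18 distribution is symmetric; the 99% interval is -1.09 ± t·1.52 with t_{0.995,18} = 2.878.
Half-width: 2.878 × 1.52 = 4.375.
-1.09 − 4.375 = -5.465; -1.09 + 4.375 = 3.285.

[-5.465, 3.285]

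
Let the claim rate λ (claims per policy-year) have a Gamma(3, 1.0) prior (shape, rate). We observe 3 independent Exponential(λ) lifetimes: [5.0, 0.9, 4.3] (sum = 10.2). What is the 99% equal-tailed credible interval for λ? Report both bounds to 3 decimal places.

[0.137, 1.263]

Posterior: Gamma(3+3, 1.0+10.2) = Gamma(6, 11.2) (shape, rate).
Equal-tailed 99% interval: Gamma(6, 11.2) quantiles at 0.005 and 0.995.
Posterior mean ≈ 0.536, SD ≈ 0.219; a Normal approximation gives roughly [-0.028, 1.099].
Exact: lower = 0.137; upper = 1.263.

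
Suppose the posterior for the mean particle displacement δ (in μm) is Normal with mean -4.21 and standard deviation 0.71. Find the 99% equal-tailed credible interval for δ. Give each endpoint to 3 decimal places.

The posterior is symmetric, so the 99% equal-tailed interval is δ = -4.21 ± z·0.71 with z = 2.576.
Half-width: 2.576 × 0.71 = 1.829.
-4.21 − 1.829 = -6.039; -4.21 + 1.829 = -2.381.

[-6.039, -2.381]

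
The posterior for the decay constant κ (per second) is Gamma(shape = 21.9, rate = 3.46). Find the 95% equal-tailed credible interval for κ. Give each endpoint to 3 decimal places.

Posterior: Gamma(shape 21.9, rate 3.46).
Equal-tailed 95% interval: Gamma(21.9, 3.46) quantiles at 0.025 and 0.975.
Posterior mean ≈ 6.329, SD ≈ 1.353; a Normal approximation gives roughly [3.679, 8.980].
Exact: lower = 3.962; upper = 9.243.

[3.962, 9.243]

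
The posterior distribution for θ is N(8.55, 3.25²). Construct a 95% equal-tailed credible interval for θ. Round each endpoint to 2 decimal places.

[2.18, 14.92]

The posterior is symmetric, so the 95% equal-tailed interval is θ = 8.55 ± z·3.25 with z = 1.960.
Half-width: 1.960 × 3.25 = 6.37.
8.55 − 6.37 = 2.18; 8.55 + 6.37 = 14.92.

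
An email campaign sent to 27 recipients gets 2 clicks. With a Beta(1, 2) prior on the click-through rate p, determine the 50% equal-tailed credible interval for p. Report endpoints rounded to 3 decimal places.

[0.060, 0.131]

Posterior: Beta(1+2, 2+25) = Beta(3, 27).
Equal-tailed 50% interval: the 0.25 and 0.75 quantiles of Beta(3, 27).
Posterior mean ≈ 0.100, SD ≈ 0.054; a Normal approximation gives roughly [0.064, 0.136].
Exact: F⁻¹(0.25) = 0.060; F⁻¹(0.75) = 0.131.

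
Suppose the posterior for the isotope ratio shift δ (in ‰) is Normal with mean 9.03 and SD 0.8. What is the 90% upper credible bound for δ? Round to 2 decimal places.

Need U with P(δ ≤ U) = 0.90: U = 9.03 + z_{0.1}·0.8.
z = 1.282; U = 9.03 + 1.282 × 0.8 = 10.06.

10.06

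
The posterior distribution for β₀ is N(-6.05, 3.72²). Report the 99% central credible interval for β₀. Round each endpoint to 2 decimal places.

[-15.63, 3.53]

The posterior is symmetric, so the 99% equal-tailed interval is β₀ = -6.05 ± z·3.72 with z = 2.576.
Half-width: 2.576 × 3.72 = 9.58.
-6.05 − 9.58 = -15.63; -6.05 + 9.58 = 3.53.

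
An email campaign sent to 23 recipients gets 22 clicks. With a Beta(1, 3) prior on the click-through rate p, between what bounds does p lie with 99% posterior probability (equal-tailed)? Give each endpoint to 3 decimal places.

Posterior: Beta(1+22, 3+1) = Beta(23, 4).
Equal-tailed 99% interval: the 0.005 and 0.995 quantiles of Beta(23, 4).
Posterior mean ≈ 0.852, SD ≈ 0.067; a Normal approximation gives roughly [0.679, 1.025].
Exact: F⁻¹(0.005) = 0.638; F⁻¹(0.995) = 0.973.

[0.638, 0.973]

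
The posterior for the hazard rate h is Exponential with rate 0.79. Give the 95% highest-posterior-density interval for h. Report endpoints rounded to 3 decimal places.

[0.000, 3.792]

The exponential density is strictly decreasing on [0, ∞), so the HPD interval is anchored at 0: [0, q] with P(h ≤ q) = 0.95.
q = −ln(1 − 0.95) / 0.79 = 2.9957 / 0.79 = 3.792.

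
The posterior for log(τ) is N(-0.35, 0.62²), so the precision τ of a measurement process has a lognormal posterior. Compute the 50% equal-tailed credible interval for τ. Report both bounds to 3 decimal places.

On the log scale the 50% interval is -0.35 ± 0.674 × 0.62 = [-0.7682, 0.0682].
Exponentiate: [e^-0.7682, e^0.0682] = [0.464, 1.071].

[0.464, 1.071]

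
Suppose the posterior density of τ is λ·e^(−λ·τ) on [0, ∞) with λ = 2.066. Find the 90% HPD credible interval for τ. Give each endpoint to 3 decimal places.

The exponential density is strictly decreasing on [0, ∞), so the HPD interval is anchored at 0: [0, q] with P(τ ≤ q) = 0.90.
q = −ln(1 − 0.90) / 2.066 = 2.3026 / 2.066 = 1.115.

[0.000, 1.115]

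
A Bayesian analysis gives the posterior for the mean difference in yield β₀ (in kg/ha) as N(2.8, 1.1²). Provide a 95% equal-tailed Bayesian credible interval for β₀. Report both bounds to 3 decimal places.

[0.644, 4.956]

The posterior is symmetric, so the 95% equal-tailed interval is β₀ = 2.8 ± z·1.1 with z = 1.960.
Half-width: 1.960 × 1.1 = 2.156.
2.8 − 2.156 = 0.644; 2.8 + 2.156 = 4.956.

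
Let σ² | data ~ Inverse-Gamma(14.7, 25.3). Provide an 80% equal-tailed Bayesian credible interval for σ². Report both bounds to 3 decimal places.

[1.279, 2.517]

Inverse-Gamma(14.7, 25.3) quantiles: F⁻¹(0.1) and F⁻¹(0.9).
Equivalently, 1/σ² ~ Gamma(14.7, rate = 25.3); invert its 0.9 and 0.1 quantiles.
Posterior mean ≈ 1.847, SD ≈ 0.518; a Normal approximation gives roughly [1.183, 2.511].
Exact: lower = 1.279; upper = 2.517.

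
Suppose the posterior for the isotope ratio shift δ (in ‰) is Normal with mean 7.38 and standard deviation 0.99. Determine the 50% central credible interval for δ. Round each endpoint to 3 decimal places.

[6.712, 8.048]

The posterior is symmetric, so the 50% equal-tailed interval is δ = 7.38 ± z·0.99 with z = 0.674.
Half-width: 0.674 × 0.99 = 0.668.
7.38 − 0.668 = 6.712; 7.38 + 0.668 = 8.048.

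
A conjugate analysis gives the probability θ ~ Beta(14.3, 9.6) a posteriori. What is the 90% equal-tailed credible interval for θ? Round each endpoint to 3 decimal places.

Posterior: Beta(14.3, 9.6).
Equal-tailed 90% interval: the 0.05 and 0.95 quantiles of Beta(14.3, 9.6).
Posterior mean ≈ 0.598, SD ≈ 0.098; a Normal approximation gives roughly [0.437, 0.760].
Exact: F⁻¹(0.05) = 0.432; F⁻¹(0.95) = 0.755.

[0.432, 0.755]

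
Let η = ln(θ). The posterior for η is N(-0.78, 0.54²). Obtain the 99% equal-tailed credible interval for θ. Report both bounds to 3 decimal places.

[0.114, 1.842]

On the log scale the 99% interval is -0.78 ± 2.576 × 0.54 = [-2.1709, 0.6109].
Exponentiate: [e^-2.1709, e^0.6109] = [0.114, 1.842].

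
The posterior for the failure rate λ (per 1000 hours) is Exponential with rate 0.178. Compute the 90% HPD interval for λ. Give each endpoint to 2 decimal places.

[0.00, 12.94]

The exponential density is strictly decreasing on [0, ∞), so the HPD interval is anchored at 0: [0, q] with P(λ ≤ q) = 0.90.
q = −ln(1 − 0.90) / 0.178 = 2.3026 / 0.178 = 12.94.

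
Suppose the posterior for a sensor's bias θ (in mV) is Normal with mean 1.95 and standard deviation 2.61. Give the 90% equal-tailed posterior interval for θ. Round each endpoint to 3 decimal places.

The posterior is symmetric, so the 90% equal-tailed interval is θ = 1.95 ± z·2.61 with z = 1.645.
Half-width: 1.645 × 2.61 = 4.293.
1.95 − 4.293 = -2.343; 1.95 + 4.293 = 6.243.

[-2.343, 6.243]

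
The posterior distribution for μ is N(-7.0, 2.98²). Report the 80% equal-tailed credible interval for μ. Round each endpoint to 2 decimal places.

The posterior is symmetric, so the 80% equal-tailed interval is μ = -7.0 ± z·2.98 with z = 1.282.
Half-width: 1.282 × 2.98 = 3.82.
-7.0 − 3.82 = -10.82; -7.0 + 3.82 = -3.18.

[-10.82, -3.18]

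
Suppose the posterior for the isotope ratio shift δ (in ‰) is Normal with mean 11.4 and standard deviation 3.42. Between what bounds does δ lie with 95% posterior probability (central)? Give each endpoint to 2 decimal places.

The posterior is symmetric, so the 95% equal-tailed interval is δ = 11.4 ± z·3.42 with z = 1.960.
Half-width: 1.960 × 3.42 = 6.70.
11.4 − 6.70 = 4.70; 11.4 + 6.70 = 18.10.

[4.70, 18.10]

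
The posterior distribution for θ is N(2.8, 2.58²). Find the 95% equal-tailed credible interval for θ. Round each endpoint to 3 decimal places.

The posterior is symmetric, so the 95% equal-tailed interval is θ = 2.8 ± z·2.58 with z = 1.960.
Half-width: 1.960 × 2.58 = 5.057.
2.8 − 5.057 = -2.257; 2.8 + 5.057 = 7.857.

[-2.257, 7.857]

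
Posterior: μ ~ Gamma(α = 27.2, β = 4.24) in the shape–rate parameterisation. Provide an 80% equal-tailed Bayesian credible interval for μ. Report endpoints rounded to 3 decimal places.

[4.898, 8.033]

Posterior: Gamma(shape 27.2, rate 4.24).
Equal-tailed 80% interval: Gamma(27.2, 4.24) quantiles at 0.1 and 0.9.
Posterior mean ≈ 6.415, SD ≈ 1.230; a Normal approximation gives roughly [4.839, 7.991].
Exact: lower = 4.898; upper = 8.033.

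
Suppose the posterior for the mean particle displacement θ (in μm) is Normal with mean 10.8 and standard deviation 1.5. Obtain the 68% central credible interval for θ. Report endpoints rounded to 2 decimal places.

[9.31, 12.29]

The posterior is symmetric, so the 68% equal-tailed interval is θ = 10.8 ± z·1.5 with z = 0.994.
Half-width: 0.994 × 1.5 = 1.49.
10.8 − 1.49 = 9.31; 10.8 + 1.49 = 12.29.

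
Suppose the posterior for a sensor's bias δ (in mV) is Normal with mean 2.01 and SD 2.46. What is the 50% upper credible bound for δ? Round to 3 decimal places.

2.010

Need U with P(δ ≤ U) = 0.50: U = 2.01 + z_{0.5}·2.46.
z = 0.000; U = 2.01 + 0.000 × 2.46 = 2.010.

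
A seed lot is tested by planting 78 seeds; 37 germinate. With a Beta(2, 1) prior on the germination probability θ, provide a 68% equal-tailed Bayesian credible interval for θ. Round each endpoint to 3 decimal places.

[0.426, 0.537]

Posterior: Beta(2+37, 1+41) = Beta(39, 42).
Equal-tailed 68% interval: the 0.16 and 0.84 quantiles of Beta(39, 42).
Posterior mean ≈ 0.481, SD ≈ 0.055; a Normal approximation gives roughly [0.427, 0.536].
Exact: F⁻¹(0.16) = 0.426; F⁻¹(0.84) = 0.537.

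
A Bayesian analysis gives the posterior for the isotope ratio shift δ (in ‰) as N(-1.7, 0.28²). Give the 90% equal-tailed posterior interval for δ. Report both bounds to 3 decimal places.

The posterior is symmetric, so the 90% equal-tailed interval is δ = -1.7 ± z·0.28 with z = 1.645.
Half-width: 1.645 × 0.28 = 0.461.
-1.7 − 0.461 = -2.161; -1.7 + 0.461 = -1.239.

[-2.161, -1.239]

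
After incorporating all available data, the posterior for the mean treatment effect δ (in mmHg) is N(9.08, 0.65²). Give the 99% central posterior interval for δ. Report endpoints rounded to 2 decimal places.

[7.41, 10.75]

The posterior is symmetric, so the 99% equal-tailed interval is δ = 9.08 ± z·0.65 with z = 2.576.
Half-width: 2.576 × 0.65 = 1.67.
9.08 − 1.67 = 7.41; 9.08 + 1.67 = 10.75.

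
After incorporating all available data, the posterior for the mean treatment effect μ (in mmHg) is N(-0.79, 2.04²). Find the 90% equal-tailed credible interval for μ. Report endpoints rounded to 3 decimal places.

[-4.146, 2.566]

The posterior is symmetric, so the 90% equal-tailed interval is μ = -0.79 ± z·2.04 with z = 1.645.
Half-width: 1.645 × 2.04 = 3.356.
-0.79 − 3.356 = -4.146; -0.79 + 3.356 = 2.566.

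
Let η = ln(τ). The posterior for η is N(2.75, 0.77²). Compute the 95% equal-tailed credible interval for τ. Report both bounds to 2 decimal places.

[3.46, 70.75]

On the log scale the 95% interval is 2.75 ± 1.960 × 0.77 = [1.2408, 4.2592].
Exponentiate: [e^1.2408, e^4.2592] = [3.46, 70.75].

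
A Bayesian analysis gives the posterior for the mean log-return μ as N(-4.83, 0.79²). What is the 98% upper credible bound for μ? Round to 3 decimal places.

Need U with P(μ ≤ U) = 0.98: U = -4.83 + z_{0.02}·0.79.
z = 2.054; U = -4.83 + 2.054 × 0.79 = -3.208.

-3.208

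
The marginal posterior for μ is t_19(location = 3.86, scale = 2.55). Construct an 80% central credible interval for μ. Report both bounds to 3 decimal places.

[0.474, 7.246]

The t_19 distribution is symmetric; the 80% interval is 3.86 ± t·2.55 with t_{0.9,19} = 1.328.
Half-width: 1.328 × 2.55 = 3.386.
3.86 − 3.386 = 0.474; 3.86 + 3.386 = 7.246.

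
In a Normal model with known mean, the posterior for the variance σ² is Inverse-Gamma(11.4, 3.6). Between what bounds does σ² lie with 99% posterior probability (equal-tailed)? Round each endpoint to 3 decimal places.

Inverse-Gamma(11.4, 3.6) quantiles: F⁻¹(0.005) and F⁻¹(0.995).
Equivalently, 1/σ² ~ Gamma(11.4, rate = 3.6); invert its 0.995 and 0.005 quantiles.
Posterior mean ≈ 0.346, SD ≈ 0.113; a Normal approximation gives roughly [0.055, 0.637].
Exact: lower = 0.164; upper = 0.788.

[0.164, 0.788]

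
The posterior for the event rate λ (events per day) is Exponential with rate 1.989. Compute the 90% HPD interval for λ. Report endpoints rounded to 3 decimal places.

[0.000, 1.158]

The exponential density is strictly decreasing on [0, ∞), so the HPD interval is anchored at 0: [0, q] with P(λ ≤ q) = 0.90.
q = −ln(1 − 0.90) / 1.989 = 2.3026 / 1.989 = 1.158.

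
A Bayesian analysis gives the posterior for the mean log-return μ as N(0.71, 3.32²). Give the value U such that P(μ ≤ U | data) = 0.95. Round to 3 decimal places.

Need U with P(μ ≤ U) = 0.95: U = 0.71 + z_{0.05}·3.32.
z = 1.645; U = 0.71 + 1.645 × 3.32 = 6.171.

6.171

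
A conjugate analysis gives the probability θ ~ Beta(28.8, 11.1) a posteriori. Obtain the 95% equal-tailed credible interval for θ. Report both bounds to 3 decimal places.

[0.575, 0.848]

Posterior: Beta(28.8, 11.1).
Equal-tailed 95% interval: the 0.025 and 0.975 quantiles of Beta(28.8, 11.1).
Posterior mean ≈ 0.722, SD ≈ 0.070; a Normal approximation gives roughly [0.584, 0.859].
Exact: F⁻¹(0.025) = 0.575; F⁻¹(0.975) = 0.848.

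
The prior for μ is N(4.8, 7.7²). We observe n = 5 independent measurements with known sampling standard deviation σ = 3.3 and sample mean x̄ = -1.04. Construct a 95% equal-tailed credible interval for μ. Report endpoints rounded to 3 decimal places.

Posterior precision = 1/7.7² + 5/3.3² = 0.0169 + 0.4591 = 0.4760, so posterior SD = 1.4494.
Posterior mean = (4.8/7.7² + 5·-1.04/3.3²) / 0.4760 = -0.8331.
Interval: -0.8331 ± 1.960 × 1.4494 → [-3.674, 2.008].

[-3.674, 2.008]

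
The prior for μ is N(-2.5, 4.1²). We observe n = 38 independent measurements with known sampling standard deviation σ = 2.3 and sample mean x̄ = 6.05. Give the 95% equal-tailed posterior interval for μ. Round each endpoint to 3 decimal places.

Posterior precision = 1/4.1² + 38/2.3² = 0.0595 + 7.1834 = 7.2429, so posterior SD = 0.3716.
Posterior mean = (-2.5/4.1² + 38·6.05/2.3²) / 7.2429 = 5.9798.
Interval: 5.9798 ± 1.960 × 0.3716 → [5.252, 6.708].

[5.252, 6.708]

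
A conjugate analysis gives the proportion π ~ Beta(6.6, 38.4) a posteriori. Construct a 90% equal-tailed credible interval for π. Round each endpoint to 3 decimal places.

[0.071, 0.241]

Posterior: Beta(6.6, 38.4).
Equal-tailed 90% interval: the 0.05 and 0.95 quantiles of Beta(6.6, 38.4).
Posterior mean ≈ 0.147, SD ≈ 0.052; a Normal approximation gives roughly [0.061, 0.232].
Exact: F⁻¹(0.05) = 0.071; F⁻¹(0.95) = 0.241.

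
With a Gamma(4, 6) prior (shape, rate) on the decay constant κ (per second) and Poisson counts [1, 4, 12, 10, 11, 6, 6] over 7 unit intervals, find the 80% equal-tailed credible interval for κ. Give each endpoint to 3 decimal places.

Posterior: Gamma(4+50, 6+7) = Gamma(54, 13) (shape, rate).
Equal-tailed 80% interval: Gamma(54, 13) quantiles at 0.1 and 0.9.
Posterior mean ≈ 4.154, SD ≈ 0.565; a Normal approximation gives roughly [3.429, 4.878].
Exact: lower = 3.448; upper = 4.893.

[3.448, 4.893]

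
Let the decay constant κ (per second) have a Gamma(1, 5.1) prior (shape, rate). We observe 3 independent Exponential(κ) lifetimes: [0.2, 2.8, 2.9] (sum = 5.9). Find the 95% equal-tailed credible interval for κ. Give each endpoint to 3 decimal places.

Posterior: Gamma(1+3, 5.1+5.9) = Gamma(4, 11.0) (shape, rate).
Equal-tailed 95% interval: Gamma(4, 11.0) quantiles at 0.025 and 0.975.
Posterior mean ≈ 0.364, SD ≈ 0.182; a Normal approximation gives roughly [0.007, 0.720].
Exact: lower = 0.099; upper = 0.797.

[0.099, 0.797]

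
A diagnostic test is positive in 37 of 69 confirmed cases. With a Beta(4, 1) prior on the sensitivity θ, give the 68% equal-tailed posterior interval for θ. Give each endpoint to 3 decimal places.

Posterior: Beta(4+37, 1+32) = Beta(41, 33).
Equal-tailed 68% interval: the 0.16 and 0.84 quantiles of Beta(41, 33).
Posterior mean ≈ 0.554, SD ≈ 0.057; a Normal approximation gives roughly [0.497, 0.611].
Exact: F⁻¹(0.16) = 0.497; F⁻¹(0.84) = 0.612.

[0.497, 0.612]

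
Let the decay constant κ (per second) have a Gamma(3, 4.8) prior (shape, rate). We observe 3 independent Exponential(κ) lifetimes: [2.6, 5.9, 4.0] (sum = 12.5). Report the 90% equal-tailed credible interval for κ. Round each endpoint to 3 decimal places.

Posterior: Gamma(3+3, 4.8+12.5) = Gamma(6, 17.3) (shape, rate).
Equal-tailed 90% interval: Gamma(6, 17.3) quantiles at 0.05 and 0.95.
Posterior mean ≈ 0.347, SD ≈ 0.142; a Normal approximation gives roughly [0.114, 0.580].
Exact: lower = 0.151; upper = 0.608.

[0.151, 0.608]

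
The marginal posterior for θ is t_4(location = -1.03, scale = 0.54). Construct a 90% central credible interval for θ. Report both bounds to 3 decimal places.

The t_4 distribution is symmetric; the 90% interval is -1.03 ± t·0.54 with t_{0.95,4} = 2.132.
Half-width: 2.132 × 0.54 = 1.151.
-1.03 − 1.151 = -2.181; -1.03 + 1.151 = 0.121.

[-2.181, 0.121]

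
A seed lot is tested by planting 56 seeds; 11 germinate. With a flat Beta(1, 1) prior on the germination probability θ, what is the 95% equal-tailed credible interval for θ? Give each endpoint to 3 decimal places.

[0.114, 0.319]

Posterior: Beta(1+11, 1+45) = Beta(12, 46).
Equal-tailed 95% interval: the 0.025 and 0.975 quantiles of Beta(12, 46).
Posterior mean ≈ 0.207, SD ≈ 0.053; a Normal approximation gives roughly [0.104, 0.310].
Exact: F⁻¹(0.025) = 0.114; F⁻¹(0.975) = 0.319.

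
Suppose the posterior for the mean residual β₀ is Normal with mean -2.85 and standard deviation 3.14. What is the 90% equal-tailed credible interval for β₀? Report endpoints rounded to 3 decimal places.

[-8.015, 2.315]

The posterior is symmetric, so the 90% equal-tailed interval is β₀ = -2.85 ± z·3.14 with z = 1.645.
Half-width: 1.645 × 3.14 = 5.165.
-2.85 − 5.165 = -8.015; -2.85 + 5.165 = 2.315.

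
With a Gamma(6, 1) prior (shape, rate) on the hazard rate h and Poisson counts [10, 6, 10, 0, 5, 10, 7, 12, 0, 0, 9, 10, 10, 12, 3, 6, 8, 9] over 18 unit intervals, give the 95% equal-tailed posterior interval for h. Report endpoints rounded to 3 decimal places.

Posterior: Gamma(6+127, 1+18) = Gamma(133, 19) (shape, rate).
Equal-tailed 95% interval: Gamma(133, 19) quantiles at 0.025 and 0.975.
Posterior mean ≈ 7.000, SD ≈ 0.607; a Normal approximation gives roughly [5.810, 8.190].
Exact: lower = 5.861; upper = 8.239.

[5.861, 8.239]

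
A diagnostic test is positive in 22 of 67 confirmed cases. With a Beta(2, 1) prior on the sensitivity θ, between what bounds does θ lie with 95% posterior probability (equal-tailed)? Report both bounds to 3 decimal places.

Posterior: Beta(2+22, 1+45) = Beta(24, 46).
Equal-tailed 95% interval: the 0.025 and 0.975 quantiles of Beta(24, 46).
Posterior mean ≈ 0.343, SD ≈ 0.056; a Normal approximation gives roughly [0.232, 0.453].
Exact: F⁻¹(0.025) = 0.237; F⁻¹(0.975) = 0.457.

[0.237, 0.457]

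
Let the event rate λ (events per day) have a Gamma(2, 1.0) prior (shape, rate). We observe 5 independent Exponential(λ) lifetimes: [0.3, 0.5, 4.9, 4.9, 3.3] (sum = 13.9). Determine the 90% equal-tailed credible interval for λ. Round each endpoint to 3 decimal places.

[0.220, 0.795]

Posterior: Gamma(2+5, 1.0+13.9) = Gamma(7, 14.9) (shape, rate).
Equal-tailed 90% interval: Gamma(7, 14.9) quantiles at 0.05 and 0.95.
Posterior mean ≈ 0.470, SD ≈ 0.178; a Normal approximation gives roughly [0.178, 0.762].
Exact: lower = 0.220; upper = 0.795.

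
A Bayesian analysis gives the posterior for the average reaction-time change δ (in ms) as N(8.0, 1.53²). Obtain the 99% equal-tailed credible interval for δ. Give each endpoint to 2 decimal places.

[4.06, 11.94]

The posterior is symmetric, so the 99% equal-tailed interval is δ = 8.0 ± z·1.53 with z = 2.576.
Half-width: 2.576 × 1.53 = 3.94.
8.0 − 3.94 = 4.06; 8.0 + 3.94 = 11.94.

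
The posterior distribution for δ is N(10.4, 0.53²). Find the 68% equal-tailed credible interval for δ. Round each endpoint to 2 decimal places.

The posterior is symmetric, so the 68% equal-tailed interval is δ = 10.4 ± z·0.53 with z = 0.994.
Half-width: 0.994 × 0.53 = 0.53.
10.4 − 0.53 = 9.87; 10.4 + 0.53 = 10.93.

[9.87, 10.93]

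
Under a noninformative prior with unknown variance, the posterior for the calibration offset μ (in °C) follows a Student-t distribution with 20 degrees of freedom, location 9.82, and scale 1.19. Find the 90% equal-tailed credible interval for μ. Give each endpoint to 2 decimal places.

[7.77, 11.87]

The t_20 distribution is symmetric; the 90% interval is 9.82 ± t·1.19 with t_{0.95,20} = 1.725.
Half-width: 1.725 × 1.19 = 2.05.
9.82 − 2.05 = 7.77; 9.82 + 2.05 = 11.87.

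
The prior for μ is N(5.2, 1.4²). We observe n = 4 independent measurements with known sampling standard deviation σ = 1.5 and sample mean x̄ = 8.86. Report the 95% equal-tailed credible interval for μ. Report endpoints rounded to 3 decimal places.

Posterior precision = 1/1.4² + 4/1.5² = 0.5102 + 1.7778 = 2.2880, so posterior SD = 0.6611.
Posterior mean = (5.2/1.4² + 4·8.86/1.5²) / 2.2880 = 8.0438.
Interval: 8.0438 ± 1.960 × 0.6611 → [6.748, 9.340].

[6.748, 9.340]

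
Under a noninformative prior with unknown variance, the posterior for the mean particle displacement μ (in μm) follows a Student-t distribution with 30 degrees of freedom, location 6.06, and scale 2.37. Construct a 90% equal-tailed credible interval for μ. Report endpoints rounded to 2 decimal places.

[2.04, 10.08]

The t_30 distribution is symmetric; the 90% interval is 6.06 ± t·2.37 with t_{0.95,30} = 1.697.
Half-width: 1.697 × 2.37 = 4.02.
6.06 − 4.02 = 2.04; 6.06 + 4.02 = 10.08.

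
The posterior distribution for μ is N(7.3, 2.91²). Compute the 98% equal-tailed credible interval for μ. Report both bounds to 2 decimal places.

[0.53, 14.07]

The posterior is symmetric, so the 98% equal-tailed interval is μ = 7.3 ± z·2.91 with z = 2.326.
Half-width: 2.326 × 2.91 = 6.77.
7.3 − 6.77 = 0.53; 7.3 + 6.77 = 14.07.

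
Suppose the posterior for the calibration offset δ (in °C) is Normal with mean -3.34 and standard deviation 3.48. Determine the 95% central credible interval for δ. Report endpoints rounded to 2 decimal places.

[-10.16, 3.48]

The posterior is symmetric, so the 95% equal-tailed interval is δ = -3.34 ± z·3.48 with z = 1.960.
Half-width: 1.960 × 3.48 = 6.82.
-3.34 − 6.82 = -10.16; -3.34 + 6.82 = 3.48.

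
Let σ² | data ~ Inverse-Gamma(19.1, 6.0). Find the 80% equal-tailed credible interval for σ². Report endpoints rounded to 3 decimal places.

Inverse-Gamma(19.1, 6.0) quantiles: F⁻¹(0.1) and F⁻¹(0.9).
Equivalently, 1/σ² ~ Gamma(19.1, rate = 6.0); invert its 0.9 and 0.1 quantiles.
Posterior mean ≈ 0.331, SD ≈ 0.080; a Normal approximation gives roughly [0.229, 0.434].
Exact: lower = 0.241; upper = 0.436.

[0.241, 0.436]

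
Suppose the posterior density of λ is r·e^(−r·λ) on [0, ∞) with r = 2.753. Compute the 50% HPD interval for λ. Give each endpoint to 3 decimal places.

[0.000, 0.252]

The exponential density is strictly decreasing on [0, ∞), so the HPD interval is anchored at 0: [0, q] with P(λ ≤ q) = 0.50.
q = −ln(1 − 0.50) / 2.753 = 0.6931 / 2.753 = 0.252.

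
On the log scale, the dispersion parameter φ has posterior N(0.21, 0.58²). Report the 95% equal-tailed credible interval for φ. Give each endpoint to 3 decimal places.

[0.396, 3.845]

On the log scale the 95% interval is 0.21 ± 1.960 × 0.58 = [-0.9268, 1.3468].
Exponentiate: [e^-0.9268, e^1.3468] = [0.396, 3.845].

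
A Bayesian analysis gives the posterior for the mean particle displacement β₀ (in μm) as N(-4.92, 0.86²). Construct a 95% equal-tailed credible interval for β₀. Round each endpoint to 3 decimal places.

[-6.606, -3.234]

The posterior is symmetric, so the 95% equal-tailed interval is β₀ = -4.92 ± z·0.86 with z = 1.960.
Half-width: 1.960 × 0.86 = 1.686.
-4.92 − 1.686 = -6.606; -4.92 + 1.686 = -3.234.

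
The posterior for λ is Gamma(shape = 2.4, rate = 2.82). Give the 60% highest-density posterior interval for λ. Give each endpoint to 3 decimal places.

The posterior is unimodal and skewed, so the HPD interval has equal density at both endpoints and is the shortest 60% interval.
Solving f(0.210) = f(0.970) with F(0.970) − F(0.210) = 0.60 gives [0.210, 0.970].
For comparison, the equal-tailed interval is [0.390, 1.247]; the HPD is narrower and shifted toward the mode.

[0.210, 0.970]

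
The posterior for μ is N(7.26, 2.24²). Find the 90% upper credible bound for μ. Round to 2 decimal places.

Need U with P(μ ≤ U) = 0.90: U = 7.26 + z_{0.1}·2.24.
z = 1.282; U = 7.26 + 1.282 × 2.24 = 10.13.

10.13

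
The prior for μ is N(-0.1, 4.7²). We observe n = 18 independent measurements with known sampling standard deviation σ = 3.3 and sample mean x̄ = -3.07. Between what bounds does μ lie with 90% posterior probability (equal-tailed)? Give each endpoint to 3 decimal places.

[-4.253, -1.729]

Posterior precision = 1/4.7² + 18/3.3² = 0.0453 + 1.6529 = 1.6982, so posterior SD = 0.7674.
Posterior mean = (-0.1/4.7² + 18·-3.07/3.3²) / 1.6982 = -2.9908.
Interval: -2.9908 ± 1.645 × 0.7674 → [-4.253, -1.729].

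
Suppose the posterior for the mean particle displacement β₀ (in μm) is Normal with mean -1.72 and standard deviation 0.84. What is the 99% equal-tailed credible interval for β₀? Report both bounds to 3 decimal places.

[-3.884, 0.444]

The posterior is symmetric, so the 99% equal-tailed interval is β₀ = -1.72 ± z·0.84 with z = 2.576.
Half-width: 2.576 × 0.84 = 2.164.
-1.72 − 2.164 = -3.884; -1.72 + 2.164 = 0.444.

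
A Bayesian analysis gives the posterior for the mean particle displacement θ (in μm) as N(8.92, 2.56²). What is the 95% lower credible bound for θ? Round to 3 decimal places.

4.709

Need L with P(θ ≥ L) = 0.95: L = 8.92 − z_{0.05}·2.56.
z = 1.645; L = 8.92 − 1.645 × 2.56 = 4.709.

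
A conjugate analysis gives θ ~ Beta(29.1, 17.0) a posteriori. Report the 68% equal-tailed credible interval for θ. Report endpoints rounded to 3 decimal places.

[0.561, 0.702]

Posterior: Beta(29.1, 17.0).
Equal-tailed 68% interval: the 0.16 and 0.84 quantiles of Beta(29.1, 17.0).
Posterior mean ≈ 0.631, SD ≈ 0.070; a Normal approximation gives roughly [0.561, 0.701].
Exact: F⁻¹(0.16) = 0.561; F⁻¹(0.84) = 0.702.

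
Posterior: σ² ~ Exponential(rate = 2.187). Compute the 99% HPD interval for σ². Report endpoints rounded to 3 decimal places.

The exponential density is strictly decreasing on [0, ∞), so the HPD interval is anchored at 0: [0, q] with P(σ² ≤ q) = 0.99.
q = −ln(1 − 0.99) / 2.187 = 4.6052 / 2.187 = 2.106.

[0.000, 2.106]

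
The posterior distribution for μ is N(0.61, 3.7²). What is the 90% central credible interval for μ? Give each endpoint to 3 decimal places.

[-5.476, 6.696]

The posterior is symmetric, so the 90% equal-tailed interval is μ = 0.61 ± z·3.7 with z = 1.645.
Half-width: 1.645 × 3.7 = 6.086.
0.61 − 6.086 = -5.476; 0.61 + 6.086 = 6.696.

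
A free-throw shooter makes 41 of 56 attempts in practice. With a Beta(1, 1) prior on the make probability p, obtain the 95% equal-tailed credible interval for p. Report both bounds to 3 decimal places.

[0.603, 0.830]

Posterior: Beta(1+41, 1+15) = Beta(42, 16).
Equal-tailed 95% interval: the 0.025 and 0.975 quantiles of Beta(42, 16).
Posterior mean ≈ 0.724, SD ≈ 0.058; a Normal approximation gives roughly [0.610, 0.838].
Exact: F⁻¹(0.025) = 0.603; F⁻¹(0.975) = 0.830.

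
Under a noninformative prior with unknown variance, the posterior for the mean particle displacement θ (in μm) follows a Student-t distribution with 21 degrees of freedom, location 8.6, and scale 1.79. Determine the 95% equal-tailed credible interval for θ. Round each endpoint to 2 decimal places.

[4.88, 12.32]

The t_21 distribution is symmetric; the 95% interval is 8.6 ± t·1.79 with t_{0.975,21} = 2.080.
Half-width: 2.080 × 1.79 = 3.72.
8.6 − 3.72 = 4.88; 8.6 + 3.72 = 12.32.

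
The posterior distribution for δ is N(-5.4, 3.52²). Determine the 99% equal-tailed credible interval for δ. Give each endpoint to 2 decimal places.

[-14.47, 3.67]

The posterior is symmetric, so the 99% equal-tailed interval is δ = -5.4 ± z·3.52 with z = 2.576.
Half-width: 2.576 × 3.52 = 9.07.
-5.4 − 9.07 = -14.47; -5.4 + 9.07 = 3.67.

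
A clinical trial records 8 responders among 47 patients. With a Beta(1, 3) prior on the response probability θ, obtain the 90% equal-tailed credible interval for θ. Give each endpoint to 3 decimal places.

Posterior: Beta(1+8, 3+39) = Beta(9, 42).
Equal-tailed 90% interval: the 0.05 and 0.95 quantiles of Beta(9, 42).
Posterior mean ≈ 0.176, SD ≈ 0.053; a Normal approximation gives roughly [0.090, 0.263].
Exact: F⁻¹(0.05) = 0.097; F⁻¹(0.95) = 0.270.

[0.097, 0.270]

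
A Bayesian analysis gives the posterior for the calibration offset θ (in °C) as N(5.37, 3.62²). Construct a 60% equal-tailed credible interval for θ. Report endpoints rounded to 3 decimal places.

[2.323, 8.417]

The posterior is symmetric, so the 60% equal-tailed interval is θ = 5.37 ± z·3.62 with z = 0.842.
Half-width: 0.842 × 3.62 = 3.047.
5.37 − 3.047 = 2.323; 5.37 + 3.047 = 8.417.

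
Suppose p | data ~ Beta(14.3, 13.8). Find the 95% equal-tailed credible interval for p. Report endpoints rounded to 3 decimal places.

[0.328, 0.688]

Posterior: Beta(14.3, 13.8).
Equal-tailed 95% interval: the 0.025 and 0.975 quantiles of Beta(14.3, 13.8).
Posterior mean ≈ 0.509, SD ≈ 0.093; a Normal approximation gives roughly [0.327, 0.691].
Exact: F⁻¹(0.025) = 0.328; F⁻¹(0.975) = 0.688.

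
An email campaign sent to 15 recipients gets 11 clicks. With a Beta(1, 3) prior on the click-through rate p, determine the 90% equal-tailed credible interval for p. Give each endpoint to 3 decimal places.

Posterior: Beta(1+11, 3+4) = Beta(12, 7).
Equal-tailed 90% interval: the 0.05 and 0.95 quantiles of Beta(12, 7).
Posterior mean ≈ 0.632, SD ≈ 0.108; a Normal approximation gives roughly [0.454, 0.809].
Exact: F⁻¹(0.05) = 0.446; F⁻¹(0.95) = 0.801.

[0.446, 0.801]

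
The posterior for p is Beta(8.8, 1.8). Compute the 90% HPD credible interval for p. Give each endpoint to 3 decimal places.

The posterior is unimodal and skewed, so the HPD interval has equal density at both endpoints and is the shortest 90% interval.
Solving f(0.672) = f(0.993) with F(0.993) − F(0.672) = 0.90 gives [0.672, 0.993].
For comparison, the equal-tailed interval is [0.618, 0.970]; the HPD is narrower and shifted toward the mode.

[0.672, 0.993]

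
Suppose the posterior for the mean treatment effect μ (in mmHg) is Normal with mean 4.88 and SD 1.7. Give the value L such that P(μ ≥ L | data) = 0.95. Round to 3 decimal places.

2.084

Need L with P(μ ≥ L) = 0.95: L = 4.88 − z_{0.05}·1.7.
z = 1.645; L = 4.88 − 1.645 × 1.7 = 2.084.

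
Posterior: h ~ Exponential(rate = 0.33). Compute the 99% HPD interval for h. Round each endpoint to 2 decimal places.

[0.00, 13.96]

The exponential density is strictly decreasing on [0, ∞), so the HPD interval is anchored at 0: [0, q] with P(h ≤ q) = 0.99.
q = −ln(1 − 0.99) / 0.33 = 4.6052 / 0.33 = 13.96.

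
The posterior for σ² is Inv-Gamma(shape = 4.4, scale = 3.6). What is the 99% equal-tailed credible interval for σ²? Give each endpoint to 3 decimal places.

Inverse-Gamma(4.4, 3.6) quantiles: F⁻¹(0.005) and F⁻¹(0.995).
Equivalently, 1/σ² ~ Gamma(4.4, rate = 3.6); invert its 0.995 and 0.005 quantiles.
Posterior mean ≈ 1.059, SD ≈ 0.683; a Normal approximation gives roughly [-0.702, 2.819].
Exact: lower = 0.309; upper = 4.352.

[0.309, 4.352]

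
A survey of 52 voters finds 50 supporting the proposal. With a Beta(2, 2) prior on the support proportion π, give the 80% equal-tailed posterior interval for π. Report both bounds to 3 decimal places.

Posterior: Beta(2+50, 2+2) = Beta(52, 4).
Equal-tailed 80% interval: the 0.1 and 0.9 quantiles of Beta(52, 4).
Posterior mean ≈ 0.929, SD ≈ 0.034; a Normal approximation gives roughly [0.885, 0.972].
Exact: F⁻¹(0.1) = 0.883; F⁻¹(0.9) = 0.968.

[0.883, 0.968]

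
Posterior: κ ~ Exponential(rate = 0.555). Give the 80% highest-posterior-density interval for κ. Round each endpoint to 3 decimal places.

The exponential density is strictly decreasing on [0, ∞), so the HPD interval is anchored at 0: [0, q] with P(κ ≤ q) = 0.80.
q = −ln(1 − 0.80) / 0.555 = 1.6094 / 0.555 = 2.900.

[0.000, 2.900]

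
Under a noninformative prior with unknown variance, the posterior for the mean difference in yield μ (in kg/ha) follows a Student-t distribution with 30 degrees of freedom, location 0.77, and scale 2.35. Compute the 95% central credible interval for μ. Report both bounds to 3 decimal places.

[-4.029, 5.569]

The t_30 distribution is symmetric; the 95% interval is 0.77 ± t·2.35 with t_{0.975,30} = 2.042.
Half-width: 2.042 × 2.35 = 4.799.
0.77 − 4.799 = -4.029; 0.77 + 4.799 = 5.569.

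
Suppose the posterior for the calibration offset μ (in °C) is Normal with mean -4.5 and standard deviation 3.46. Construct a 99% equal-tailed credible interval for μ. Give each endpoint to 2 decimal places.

[-13.41, 4.41]

The posterior is symmetric, so the 99% equal-tailed interval is μ = -4.5 ± z·3.46 with z = 2.576.
Half-width: 2.576 × 3.46 = 8.91.
-4.5 − 8.91 = -13.41; -4.5 + 8.91 = 4.41.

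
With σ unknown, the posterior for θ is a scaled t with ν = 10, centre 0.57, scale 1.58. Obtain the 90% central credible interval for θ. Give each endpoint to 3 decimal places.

The t_10 distribution is symmetric; the 90% interval is 0.57 ± t·1.58 with t_{0.95,10} = 1.812.
Half-width: 1.812 × 1.58 = 2.864.
0.57 − 2.864 = -2.294; 0.57 + 2.864 = 3.434.

[-2.294, 3.434]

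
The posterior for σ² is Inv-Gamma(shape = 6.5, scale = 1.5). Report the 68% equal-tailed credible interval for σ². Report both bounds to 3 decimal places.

[0.167, 0.372]

Inverse-Gamma(6.5, 1.5) quantiles: F⁻¹(0.16) and F⁻¹(0.84).
Equivalently, 1/σ² ~ Gamma(6.5, rate = 1.5); invert its 0.84 and 0.16 quantiles.
Posterior mean ≈ 0.273, SD ≈ 0.129; a Normal approximation gives roughly [0.145, 0.401].
Exact: lower = 0.167; upper = 0.372.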